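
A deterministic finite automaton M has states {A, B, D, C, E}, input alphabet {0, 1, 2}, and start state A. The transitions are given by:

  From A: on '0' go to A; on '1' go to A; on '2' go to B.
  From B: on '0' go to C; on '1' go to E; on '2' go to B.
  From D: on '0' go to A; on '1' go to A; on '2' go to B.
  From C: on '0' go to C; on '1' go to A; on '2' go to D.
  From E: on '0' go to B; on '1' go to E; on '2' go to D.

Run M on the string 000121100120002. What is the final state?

D

A → A → A → A → A → B → E → E → B → C → A → B → C → C → C → D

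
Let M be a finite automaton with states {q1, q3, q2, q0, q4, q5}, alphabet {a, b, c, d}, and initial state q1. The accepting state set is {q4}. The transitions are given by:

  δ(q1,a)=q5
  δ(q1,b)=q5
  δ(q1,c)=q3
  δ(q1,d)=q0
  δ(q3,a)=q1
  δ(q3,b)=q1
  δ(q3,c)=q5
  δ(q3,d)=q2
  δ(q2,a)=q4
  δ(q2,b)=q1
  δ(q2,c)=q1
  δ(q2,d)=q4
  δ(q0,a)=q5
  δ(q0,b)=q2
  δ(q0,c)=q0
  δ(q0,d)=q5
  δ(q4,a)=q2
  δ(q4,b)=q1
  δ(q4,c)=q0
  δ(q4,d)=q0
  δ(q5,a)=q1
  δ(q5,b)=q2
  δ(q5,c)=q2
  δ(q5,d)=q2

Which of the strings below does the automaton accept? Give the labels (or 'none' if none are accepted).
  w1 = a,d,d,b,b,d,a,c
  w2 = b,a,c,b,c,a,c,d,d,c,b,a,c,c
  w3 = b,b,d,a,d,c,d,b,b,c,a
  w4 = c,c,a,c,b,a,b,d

w4

w1: Trace: q1 -a-> q5 -d-> q2 -d-> q4 -b-> q1 -b-> q5 -d-> q2 -a-> q4 -c-> q0  → end q0, rejected
w2: Trace: q1 -b-> q5 -a-> q1 -c-> q3 -b-> q1 -c-> q3 -a-> q1 -c-> q3 -d-> q2 -d-> q4 -c-> q0 -b-> q2 -a-> q4 -c-> q0 -c-> q0  → end q0, rejected
w3: Trace: q1 -b-> q5 -b-> q2 -d-> q4 -a-> q2 -d-> q4 -c-> q0 -d-> q5 -b-> q2 -b-> q1 -c-> q3 -a-> q1  → end q1, rejected
w4: Trace: q1 -c-> q3 -c-> q5 -a-> q1 -c-> q3 -b-> q1 -a-> q5 -b-> q2 -d-> q4  → end q4, accepted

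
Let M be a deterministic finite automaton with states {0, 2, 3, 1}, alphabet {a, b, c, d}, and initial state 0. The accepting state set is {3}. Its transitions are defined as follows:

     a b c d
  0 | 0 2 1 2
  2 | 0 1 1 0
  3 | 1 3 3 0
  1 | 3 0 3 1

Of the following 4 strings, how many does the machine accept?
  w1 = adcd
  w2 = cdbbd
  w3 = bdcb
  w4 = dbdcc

1

w1: 0 → 0 → 2 → 1 → 1  → end 1, rejected
w2: 0 → 1 → 1 → 0 → 2 → 0  → end 0, rejected
w3: 0 → 2 → 0 → 1 → 0  → end 0, rejected
w4: 0 → 2 → 1 → 1 → 3 → 3  → end 3, accepted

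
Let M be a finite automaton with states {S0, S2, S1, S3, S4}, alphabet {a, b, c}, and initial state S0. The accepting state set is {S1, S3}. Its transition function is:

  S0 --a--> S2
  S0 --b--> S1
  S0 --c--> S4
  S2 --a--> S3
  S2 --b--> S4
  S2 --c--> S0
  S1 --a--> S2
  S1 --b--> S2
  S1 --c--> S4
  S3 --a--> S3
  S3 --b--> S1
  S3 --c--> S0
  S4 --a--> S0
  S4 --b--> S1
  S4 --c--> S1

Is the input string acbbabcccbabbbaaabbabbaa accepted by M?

Trace: S0 -a-> S2 -c-> S0 -b-> S1 -b-> S2 -a-> S3 -b-> S1 -c-> S4 -c-> S1 -c-> S4 -b-> S1 -a-> S2 -b-> S4 -b-> S1 -b-> S2 -a-> S3 -a-> S3 -a-> S3 -b-> S1 -b-> S2 -a-> S3 -b-> S1 -b-> S2 -a-> S3 -a-> S3
End state S3 is accepting.

Yes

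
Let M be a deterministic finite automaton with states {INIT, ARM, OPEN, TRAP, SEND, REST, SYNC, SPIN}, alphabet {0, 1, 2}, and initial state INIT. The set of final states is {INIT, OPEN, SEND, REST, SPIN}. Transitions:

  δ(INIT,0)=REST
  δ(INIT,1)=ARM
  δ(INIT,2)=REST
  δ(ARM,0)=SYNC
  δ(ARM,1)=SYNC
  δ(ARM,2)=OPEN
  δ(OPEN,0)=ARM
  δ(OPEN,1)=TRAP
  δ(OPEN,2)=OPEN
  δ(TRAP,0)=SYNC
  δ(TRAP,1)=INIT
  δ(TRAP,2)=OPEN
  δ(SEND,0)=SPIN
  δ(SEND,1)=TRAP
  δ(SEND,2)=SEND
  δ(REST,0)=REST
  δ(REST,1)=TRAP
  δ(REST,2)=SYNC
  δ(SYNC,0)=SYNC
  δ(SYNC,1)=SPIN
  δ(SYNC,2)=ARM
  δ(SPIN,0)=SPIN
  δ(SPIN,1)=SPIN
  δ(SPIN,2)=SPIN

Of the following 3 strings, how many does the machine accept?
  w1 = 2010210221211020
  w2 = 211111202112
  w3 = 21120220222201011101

2

w1:
  start at INIT
  read '2': INIT → REST
  read '0': REST → REST
  read '1': REST → TRAP
  read '0': TRAP → SYNC
  read '2': SYNC → ARM
  read '1': ARM → SYNC
  read '0': SYNC → SYNC
  read '2': SYNC → ARM
  read '2': ARM → OPEN
  read '1': OPEN → TRAP
  read '2': TRAP → OPEN
  read '1': OPEN → TRAP
  read '1': TRAP → INIT
  read '0': INIT → REST
  read '2': REST → SYNC
  read '0': SYNC → SYNC
  end SYNC, rejected
w2:
  start at INIT
  read '2': INIT → REST
  read '1': REST → TRAP
  read '1': TRAP → INIT
  read '1': INIT → ARM
  read '1': ARM → SYNC
  read '1': SYNC → SPIN
  read '2': SPIN → SPIN
  read '0': SPIN → SPIN
  read '2': SPIN → SPIN
  read '1': SPIN → SPIN
  read '1': SPIN → SPIN
  read '2': SPIN → SPIN
  end SPIN, accepted
w3:
  start at INIT
  read '2': INIT → REST
  read '1': REST → TRAP
  read '1': TRAP → INIT
  read '2': INIT → REST
  read '0': REST → REST
  read '2': REST → SYNC
  read '2': SYNC → ARM
  read '0': ARM → SYNC
  read '2': SYNC → ARM
  read '2': ARM → OPEN
  read '2': OPEN → OPEN
  read '2': OPEN → OPEN
  read '0': OPEN → ARM
  read '1': ARM → SYNC
  read '0': SYNC → SYNC
  read '1': SYNC → SPIN
  read '1': SPIN → SPIN
  read '1': SPIN → SPIN
  read '0': SPIN → SPIN
  read '1': SPIN → SPIN
  end SPIN, accepted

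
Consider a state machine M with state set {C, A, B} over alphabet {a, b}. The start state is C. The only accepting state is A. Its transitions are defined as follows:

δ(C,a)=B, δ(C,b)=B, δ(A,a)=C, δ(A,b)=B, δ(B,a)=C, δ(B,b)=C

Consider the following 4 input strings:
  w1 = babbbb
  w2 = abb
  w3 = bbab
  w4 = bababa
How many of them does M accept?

w1: C → B → C → B → C → B → C  → end C, rejected
w2: C → B → C → B  → end B, rejected
w3: C → B → C → B → C  → end C, rejected
w4: C → B → C → B → C → B → C  → end C, rejected

0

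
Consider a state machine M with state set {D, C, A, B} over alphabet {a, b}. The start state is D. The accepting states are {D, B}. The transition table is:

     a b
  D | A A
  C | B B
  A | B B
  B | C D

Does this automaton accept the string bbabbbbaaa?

Trace: D -b-> A -b-> B -a-> C -b-> B -b-> D -b-> A -b-> B -a-> C -a-> B -a-> C
End state C is not accepting.

No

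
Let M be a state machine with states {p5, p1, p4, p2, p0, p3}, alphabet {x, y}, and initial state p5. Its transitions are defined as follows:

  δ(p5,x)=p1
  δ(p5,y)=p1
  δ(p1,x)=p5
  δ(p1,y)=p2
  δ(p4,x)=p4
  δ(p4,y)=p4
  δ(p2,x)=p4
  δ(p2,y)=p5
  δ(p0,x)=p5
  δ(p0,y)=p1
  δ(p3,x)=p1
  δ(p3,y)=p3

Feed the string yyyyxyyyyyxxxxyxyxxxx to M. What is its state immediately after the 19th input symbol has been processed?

p4

start at p5
read 'y': p5 → p1
read 'y': p1 → p2
read 'y': p2 → p5
read 'y': p5 → p1
read 'x': p1 → p5
read 'y': p5 → p1
read 'y': p1 → p2
read 'y': p2 → p5
read 'y': p5 → p1
read 'y': p1 → p2
read 'x': p2 → p4
read 'x': p4 → p4
read 'x': p4 → p4
read 'x': p4 → p4
read 'y': p4 → p4
read 'x': p4 → p4
read 'y': p4 → p4
read 'x': p4 → p4
read 'x': p4 → p4
After 19 symbols: p4.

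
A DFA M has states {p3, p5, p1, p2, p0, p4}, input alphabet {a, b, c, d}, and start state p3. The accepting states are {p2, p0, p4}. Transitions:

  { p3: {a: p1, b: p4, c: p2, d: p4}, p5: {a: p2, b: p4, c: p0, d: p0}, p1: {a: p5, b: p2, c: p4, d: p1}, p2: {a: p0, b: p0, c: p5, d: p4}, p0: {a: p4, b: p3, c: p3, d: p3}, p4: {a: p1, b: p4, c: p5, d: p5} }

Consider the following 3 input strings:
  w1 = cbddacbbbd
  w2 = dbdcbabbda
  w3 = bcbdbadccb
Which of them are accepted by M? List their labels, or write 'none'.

w3

w1: Trace: p3 -c-> p2 -b-> p0 -d-> p3 -d-> p4 -a-> p1 -c-> p4 -b-> p4 -b-> p4 -b-> p4 -d-> p5  → end p5, rejected
w2: Trace: p3 -d-> p4 -b-> p4 -d-> p5 -c-> p0 -b-> p3 -a-> p1 -b-> p2 -b-> p0 -d-> p3 -a-> p1  → end p1, rejected
w3: Trace: p3 -b-> p4 -c-> p5 -b-> p4 -d-> p5 -b-> p4 -a-> p1 -d-> p1 -c-> p4 -c-> p5 -b-> p4  → end p4, accepted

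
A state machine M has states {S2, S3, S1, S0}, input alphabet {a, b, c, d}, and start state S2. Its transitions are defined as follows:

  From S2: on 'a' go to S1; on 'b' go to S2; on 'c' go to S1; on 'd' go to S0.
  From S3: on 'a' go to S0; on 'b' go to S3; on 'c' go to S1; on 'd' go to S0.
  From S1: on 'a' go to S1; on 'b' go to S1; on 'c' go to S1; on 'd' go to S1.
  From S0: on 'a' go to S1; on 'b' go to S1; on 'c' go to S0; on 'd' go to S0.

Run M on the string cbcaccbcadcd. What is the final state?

S1

S2 → S1 → S1 → S1 → S1 → S1 → S1 → S1 → S1 → S1 → S1 → S1 → S1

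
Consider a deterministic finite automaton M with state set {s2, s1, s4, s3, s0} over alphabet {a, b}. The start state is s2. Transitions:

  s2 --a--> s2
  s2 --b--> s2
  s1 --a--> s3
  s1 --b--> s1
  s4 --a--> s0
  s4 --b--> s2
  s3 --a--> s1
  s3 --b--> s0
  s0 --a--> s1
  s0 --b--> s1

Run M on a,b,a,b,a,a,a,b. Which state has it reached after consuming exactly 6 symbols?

s2 → s2 → s2 → s2 → s2 → s2 → s2
After 6 symbols: s2.

s2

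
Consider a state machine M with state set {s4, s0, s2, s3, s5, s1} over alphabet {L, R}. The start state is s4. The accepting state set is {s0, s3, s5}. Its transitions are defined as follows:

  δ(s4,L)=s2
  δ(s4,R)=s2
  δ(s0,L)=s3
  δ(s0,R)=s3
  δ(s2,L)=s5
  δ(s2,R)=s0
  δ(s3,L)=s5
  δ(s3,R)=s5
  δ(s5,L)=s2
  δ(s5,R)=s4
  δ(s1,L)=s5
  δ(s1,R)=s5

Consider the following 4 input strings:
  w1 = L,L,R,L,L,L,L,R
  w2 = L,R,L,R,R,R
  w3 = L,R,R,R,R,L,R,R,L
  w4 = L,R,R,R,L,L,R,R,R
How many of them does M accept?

w1:
  start at s4
  read 'L': s4 → s2
  read 'L': s2 → s5
  read 'R': s5 → s4
  read 'L': s4 → s2
  read 'L': s2 → s5
  read 'L': s5 → s2
  read 'L': s2 → s5
  read 'R': s5 → s4
  end s4, rejected
w2:
  start at s4
  read 'L': s4 → s2
  read 'R': s2 → s0
  read 'L': s0 → s3
  read 'R': s3 → s5
  read 'R': s5 → s4
  read 'R': s4 → s2
  end s2, rejected
w3:
  start at s4
  read 'L': s4 → s2
  read 'R': s2 → s0
  read 'R': s0 → s3
  read 'R': s3 → s5
  read 'R': s5 → s4
  read 'L': s4 → s2
  read 'R': s2 → s0
  read 'R': s0 → s3
  read 'L': s3 → s5
  end s5, accepted
w4:
  start at s4
  read 'L': s4 → s2
  read 'R': s2 → s0
  read 'R': s0 → s3
  read 'R': s3 → s5
  read 'L': s5 → s2
  read 'L': s2 → s5
  read 'R': s5 → s4
  read 'R': s4 → s2
  read 'R': s2 → s0
  end s0, accepted

2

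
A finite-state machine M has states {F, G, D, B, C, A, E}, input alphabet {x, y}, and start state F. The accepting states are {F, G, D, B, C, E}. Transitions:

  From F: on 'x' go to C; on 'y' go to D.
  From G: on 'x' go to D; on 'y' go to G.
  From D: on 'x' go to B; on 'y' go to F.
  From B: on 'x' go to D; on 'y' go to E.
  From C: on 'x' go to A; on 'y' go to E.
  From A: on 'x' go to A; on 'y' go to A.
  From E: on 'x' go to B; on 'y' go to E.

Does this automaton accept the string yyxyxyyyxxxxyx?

F → D → F → C → E → B → E → E → E → B → D → B → D → F → C
End state C is accepting.

Yes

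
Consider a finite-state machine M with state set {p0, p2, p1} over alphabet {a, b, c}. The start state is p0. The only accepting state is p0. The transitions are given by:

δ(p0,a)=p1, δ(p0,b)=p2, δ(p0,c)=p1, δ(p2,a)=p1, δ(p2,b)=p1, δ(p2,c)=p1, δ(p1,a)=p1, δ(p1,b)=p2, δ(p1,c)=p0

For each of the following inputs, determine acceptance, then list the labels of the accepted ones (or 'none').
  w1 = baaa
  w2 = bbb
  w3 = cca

none

w1: Trace: p0 -b-> p2 -a-> p1 -a-> p1 -a-> p1  → end p1, rejected
w2: Trace: p0 -b-> p2 -b-> p1 -b-> p2  → end p2, rejected
w3: Trace: p0 -c-> p1 -c-> p0 -a-> p1  → end p1, rejected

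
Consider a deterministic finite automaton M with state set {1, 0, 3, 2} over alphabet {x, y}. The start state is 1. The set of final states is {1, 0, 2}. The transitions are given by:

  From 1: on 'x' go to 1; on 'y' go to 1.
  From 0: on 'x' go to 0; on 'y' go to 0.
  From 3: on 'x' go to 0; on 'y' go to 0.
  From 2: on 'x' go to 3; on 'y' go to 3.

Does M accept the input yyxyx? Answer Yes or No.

Yes

start at 1
read 'y': 1 → 1
read 'y': 1 → 1
read 'x': 1 → 1
read 'y': 1 → 1
read 'x': 1 → 1
End state 1 is accepting.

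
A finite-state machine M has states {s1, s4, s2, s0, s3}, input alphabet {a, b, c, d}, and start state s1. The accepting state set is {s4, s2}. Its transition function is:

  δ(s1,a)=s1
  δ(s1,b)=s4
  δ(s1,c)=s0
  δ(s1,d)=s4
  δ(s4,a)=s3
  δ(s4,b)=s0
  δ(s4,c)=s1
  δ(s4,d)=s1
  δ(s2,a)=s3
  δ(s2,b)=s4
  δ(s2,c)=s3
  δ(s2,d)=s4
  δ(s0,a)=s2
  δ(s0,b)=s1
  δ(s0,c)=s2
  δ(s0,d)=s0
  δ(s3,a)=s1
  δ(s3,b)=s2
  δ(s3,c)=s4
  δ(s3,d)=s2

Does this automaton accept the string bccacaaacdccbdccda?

start at s1
read 'b': s1 → s4
read 'c': s4 → s1
read 'c': s1 → s0
read 'a': s0 → s2
read 'c': s2 → s3
read 'a': s3 → s1
read 'a': s1 → s1
read 'a': s1 → s1
read 'c': s1 → s0
read 'd': s0 → s0
read 'c': s0 → s2
read 'c': s2 → s3
read 'b': s3 → s2
read 'd': s2 → s4
read 'c': s4 → s1
read 'c': s1 → s0
read 'd': s0 → s0
read 'a': s0 → s2
End state s2 is accepting.

Yes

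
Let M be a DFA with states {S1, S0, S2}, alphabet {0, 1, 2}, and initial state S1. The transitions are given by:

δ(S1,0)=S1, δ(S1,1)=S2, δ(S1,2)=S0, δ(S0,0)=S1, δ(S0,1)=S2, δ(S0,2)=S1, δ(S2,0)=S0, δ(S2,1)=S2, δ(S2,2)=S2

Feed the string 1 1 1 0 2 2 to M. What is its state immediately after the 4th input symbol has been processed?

S0

Trace: S1 -1-> S2 -1-> S2 -1-> S2 -0-> S0
After 4 symbols: S0.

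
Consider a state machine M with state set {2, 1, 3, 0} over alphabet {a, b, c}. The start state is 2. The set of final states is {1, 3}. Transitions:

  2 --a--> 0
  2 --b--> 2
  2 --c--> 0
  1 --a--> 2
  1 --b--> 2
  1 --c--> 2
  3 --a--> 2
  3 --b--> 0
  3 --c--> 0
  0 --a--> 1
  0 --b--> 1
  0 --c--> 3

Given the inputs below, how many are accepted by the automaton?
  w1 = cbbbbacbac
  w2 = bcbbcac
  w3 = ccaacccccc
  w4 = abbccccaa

0

w1:
  start at 2
  read 'c': 2 → 0
  read 'b': 0 → 1
  read 'b': 1 → 2
  read 'b': 2 → 2
  read 'b': 2 → 2
  read 'a': 2 → 0
  read 'c': 0 → 3
  read 'b': 3 → 0
  read 'a': 0 → 1
  read 'c': 1 → 2
  end 2, rejected
w2:
  start at 2
  read 'b': 2 → 2
  read 'c': 2 → 0
  read 'b': 0 → 1
  read 'b': 1 → 2
  read 'c': 2 → 0
  read 'a': 0 → 1
  read 'c': 1 → 2
  end 2, rejected
w3:
  start at 2
  read 'c': 2 → 0
  read 'c': 0 → 3
  read 'a': 3 → 2
  read 'a': 2 → 0
  read 'c': 0 → 3
  read 'c': 3 → 0
  read 'c': 0 → 3
  read 'c': 3 → 0
  read 'c': 0 → 3
  read 'c': 3 → 0
  end 0, rejected
w4:
  start at 2
  read 'a': 2 → 0
  read 'b': 0 → 1
  read 'b': 1 → 2
  read 'c': 2 → 0
  read 'c': 0 → 3
  read 'c': 3 → 0
  read 'c': 0 → 3
  read 'a': 3 → 2
  read 'a': 2 → 0
  end 0, rejected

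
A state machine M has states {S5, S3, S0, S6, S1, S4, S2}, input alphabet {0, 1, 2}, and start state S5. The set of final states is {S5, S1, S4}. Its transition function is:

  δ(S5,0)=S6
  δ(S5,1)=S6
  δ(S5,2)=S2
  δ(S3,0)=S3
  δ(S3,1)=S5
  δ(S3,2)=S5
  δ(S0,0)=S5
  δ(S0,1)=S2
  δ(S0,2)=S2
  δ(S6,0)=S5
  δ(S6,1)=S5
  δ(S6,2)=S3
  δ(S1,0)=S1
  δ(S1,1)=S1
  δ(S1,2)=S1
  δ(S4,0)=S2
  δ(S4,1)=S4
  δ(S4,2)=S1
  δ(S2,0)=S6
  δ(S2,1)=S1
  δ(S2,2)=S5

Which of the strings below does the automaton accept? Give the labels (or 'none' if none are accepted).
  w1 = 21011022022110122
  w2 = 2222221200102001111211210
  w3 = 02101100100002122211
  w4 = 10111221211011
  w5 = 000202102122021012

w1:
  start at S5
  read '2': S5 → S2
  read '1': S2 → S1
  read '0': S1 → S1
  read '1': S1 → S1
  read '1': S1 → S1
  read '0': S1 → S1
  read '2': S1 → S1
  read '2': S1 → S1
  read '0': S1 → S1
  read '2': S1 → S1
  read '2': S1 → S1
  read '1': S1 → S1
  read '1': S1 → S1
  read '0': S1 → S1
  read '1': S1 → S1
  read '2': S1 → S1
  read '2': S1 → S1
  end S1, accepted
w2:
  start at S5
  read '2': S5 → S2
  read '2': S2 → S5
  read '2': S5 → S2
  read '2': S2 → S5
  read '2': S5 → S2
  read '2': S2 → S5
  read '1': S5 → S6
  read '2': S6 → S3
  read '0': S3 → S3
  read '0': S3 → S3
  read '1': S3 → S5
  read '0': S5 → S6
  read '2': S6 → S3
  read '0': S3 → S3
  read '0': S3 → S3
  read '1': S3 → S5
  read '1': S5 → S6
  read '1': S6 → S5
  read '1': S5 → S6
  read '2': S6 → S3
  read '1': S3 → S5
  read '1': S5 → S6
  read '2': S6 → S3
  read '1': S3 → S5
  read '0': S5 → S6
  end S6, rejected
w3:
  start at S5
  read '0': S5 → S6
  read '2': S6 → S3
  read '1': S3 → S5
  read '0': S5 → S6
  read '1': S6 → S5
  read '1': S5 → S6
  read '0': S6 → S5
  read '0': S5 → S6
  read '1': S6 → S5
  read '0': S5 → S6
  read '0': S6 → S5
  read '0': S5 → S6
  read '0': S6 → S5
  read '2': S5 → S2
  read '1': S2 → S1
  read '2': S1 → S1
  read '2': S1 → S1
  read '2': S1 → S1
  read '1': S1 → S1
  read '1': S1 → S1
  end S1, accepted
w4:
  start at S5
  read '1': S5 → S6
  read '0': S6 → S5
  read '1': S5 → S6
  read '1': S6 → S5
  read '1': S5 → S6
  read '2': S6 → S3
  read '2': S3 → S5
  read '1': S5 → S6
  read '2': S6 → S3
  read '1': S3 → S5
  read '1': S5 → S6
  read '0': S6 → S5
  read '1': S5 → S6
  read '1': S6 → S5
  end S5, accepted
w5:
  start at S5
  read '0': S5 → S6
  read '0': S6 → S5
  read '0': S5 → S6
  read '2': S6 → S3
  read '0': S3 → S3
  read '2': S3 → S5
  read '1': S5 → S6
  read '0': S6 → S5
  read '2': S5 → S2
  read '1': S2 → S1
  read '2': S1 → S1
  read '2': S1 → S1
  read '0': S1 → S1
  read '2': S1 → S1
  read '1': S1 → S1
  read '0': S1 → S1
  read '1': S1 → S1
  read '2': S1 → S1
  end S1, accepted

w1, w3, w4, w5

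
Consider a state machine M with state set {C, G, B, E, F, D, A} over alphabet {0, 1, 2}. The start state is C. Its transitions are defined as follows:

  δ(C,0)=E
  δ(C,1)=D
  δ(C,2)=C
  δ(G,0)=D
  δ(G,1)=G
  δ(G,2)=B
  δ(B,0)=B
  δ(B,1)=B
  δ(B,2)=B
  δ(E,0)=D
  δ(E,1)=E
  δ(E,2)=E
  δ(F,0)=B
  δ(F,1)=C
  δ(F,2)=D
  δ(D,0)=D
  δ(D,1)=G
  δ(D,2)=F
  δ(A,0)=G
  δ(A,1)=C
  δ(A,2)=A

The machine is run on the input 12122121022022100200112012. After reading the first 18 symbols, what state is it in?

Trace: C -1-> D -2-> F -1-> C -2-> C -2-> C -1-> D -2-> F -1-> C -0-> E -2-> E -2-> E -0-> D -2-> F -2-> D -1-> G -0-> D -0-> D -2-> F
After 18 symbols: F.

F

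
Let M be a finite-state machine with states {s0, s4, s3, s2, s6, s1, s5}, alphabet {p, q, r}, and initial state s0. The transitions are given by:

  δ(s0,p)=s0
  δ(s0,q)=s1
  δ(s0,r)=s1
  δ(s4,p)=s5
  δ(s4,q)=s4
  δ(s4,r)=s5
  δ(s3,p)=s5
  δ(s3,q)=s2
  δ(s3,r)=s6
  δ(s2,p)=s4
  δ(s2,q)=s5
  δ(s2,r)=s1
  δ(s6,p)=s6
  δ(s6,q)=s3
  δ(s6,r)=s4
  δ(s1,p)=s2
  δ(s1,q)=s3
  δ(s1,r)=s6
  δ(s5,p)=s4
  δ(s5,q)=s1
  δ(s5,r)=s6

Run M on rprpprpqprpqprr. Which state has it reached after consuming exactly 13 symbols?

s5

s0 → s1 → s2 → s1 → s2 → s4 → s5 → s4 → s4 → s5 → s6 → s6 → s3 → s5
After 13 symbols: s5.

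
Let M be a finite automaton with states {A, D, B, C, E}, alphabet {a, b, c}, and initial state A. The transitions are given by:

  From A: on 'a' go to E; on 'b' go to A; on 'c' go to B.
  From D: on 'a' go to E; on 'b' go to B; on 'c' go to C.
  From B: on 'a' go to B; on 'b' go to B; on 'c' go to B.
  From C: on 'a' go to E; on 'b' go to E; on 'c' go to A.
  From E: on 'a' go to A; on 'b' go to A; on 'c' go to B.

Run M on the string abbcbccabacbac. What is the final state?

B

start at A
read 'a': A → E
read 'b': E → A
read 'b': A → A
read 'c': A → B
read 'b': B → B
read 'c': B → B
read 'c': B → B
read 'a': B → B
read 'b': B → B
read 'a': B → B
read 'c': B → B
read 'b': B → B
read 'a': B → B
read 'c': B → B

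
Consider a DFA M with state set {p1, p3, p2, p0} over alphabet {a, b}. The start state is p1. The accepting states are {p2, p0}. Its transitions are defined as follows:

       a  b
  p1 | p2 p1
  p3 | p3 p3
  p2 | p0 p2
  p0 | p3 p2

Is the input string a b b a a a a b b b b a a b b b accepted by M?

start at p1
read 'a': p1 → p2
read 'b': p2 → p2
read 'b': p2 → p2
read 'a': p2 → p0
read 'a': p0 → p3
read 'a': p3 → p3
read 'a': p3 → p3
read 'b': p3 → p3
read 'b': p3 → p3
read 'b': p3 → p3
read 'b': p3 → p3
read 'a': p3 → p3
read 'a': p3 → p3
read 'b': p3 → p3
read 'b': p3 → p3
read 'b': p3 → p3
End state p3 is not accepting.

No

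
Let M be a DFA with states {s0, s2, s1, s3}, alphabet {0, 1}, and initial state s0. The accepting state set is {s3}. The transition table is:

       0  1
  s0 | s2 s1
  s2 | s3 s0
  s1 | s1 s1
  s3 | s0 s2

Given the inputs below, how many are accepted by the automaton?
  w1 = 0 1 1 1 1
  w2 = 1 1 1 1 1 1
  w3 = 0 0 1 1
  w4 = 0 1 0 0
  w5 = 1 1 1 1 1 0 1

1

w1: s0 → s2 → s0 → s1 → s1 → s1  → end s1, rejected
w2: s0 → s1 → s1 → s1 → s1 → s1 → s1  → end s1, rejected
w3: s0 → s2 → s3 → s2 → s0  → end s0, rejected
w4: s0 → s2 → s0 → s2 → s3  → end s3, accepted
w5: s0 → s1 → s1 → s1 → s1 → s1 → s1 → s1  → end s1, rejected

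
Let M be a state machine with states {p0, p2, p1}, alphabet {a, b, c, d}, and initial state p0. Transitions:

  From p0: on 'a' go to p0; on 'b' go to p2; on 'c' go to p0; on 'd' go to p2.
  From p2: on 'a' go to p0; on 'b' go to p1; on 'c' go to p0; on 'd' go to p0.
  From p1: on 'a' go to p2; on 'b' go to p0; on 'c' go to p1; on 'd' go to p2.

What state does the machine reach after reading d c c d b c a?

p0 → p2 → p0 → p0 → p2 → p1 → p1 → p2

p2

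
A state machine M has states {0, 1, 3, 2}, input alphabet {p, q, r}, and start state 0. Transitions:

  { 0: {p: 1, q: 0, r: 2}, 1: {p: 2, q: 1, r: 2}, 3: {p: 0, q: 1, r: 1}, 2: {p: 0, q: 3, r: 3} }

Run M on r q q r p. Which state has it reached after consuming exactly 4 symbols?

0 → 2 → 3 → 1 → 2
After 4 symbols: 2.

2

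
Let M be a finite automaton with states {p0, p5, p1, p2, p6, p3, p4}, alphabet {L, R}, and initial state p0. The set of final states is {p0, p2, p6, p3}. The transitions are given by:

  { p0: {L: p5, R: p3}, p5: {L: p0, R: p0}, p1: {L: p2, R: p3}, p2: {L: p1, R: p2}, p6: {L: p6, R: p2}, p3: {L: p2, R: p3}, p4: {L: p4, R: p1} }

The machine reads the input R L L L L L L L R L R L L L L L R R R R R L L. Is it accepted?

Trace: p0 -R-> p3 -L-> p2 -L-> p1 -L-> p2 -L-> p1 -L-> p2 -L-> p1 -L-> p2 -R-> p2 -L-> p1 -R-> p3 -L-> p2 -L-> p1 -L-> p2 -L-> p1 -L-> p2 -R-> p2 -R-> p2 -R-> p2 -R-> p2 -R-> p2 -L-> p1 -L-> p2
End state p2 is accepting.

Yes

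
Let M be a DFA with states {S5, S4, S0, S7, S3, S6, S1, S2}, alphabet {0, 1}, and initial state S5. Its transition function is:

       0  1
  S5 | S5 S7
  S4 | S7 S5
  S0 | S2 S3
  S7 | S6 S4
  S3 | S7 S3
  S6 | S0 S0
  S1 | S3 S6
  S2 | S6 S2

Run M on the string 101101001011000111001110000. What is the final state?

S2

Trace: S5 -1-> S7 -0-> S6 -1-> S0 -1-> S3 -0-> S7 -1-> S4 -0-> S7 -0-> S6 -1-> S0 -0-> S2 -1-> S2 -1-> S2 -0-> S6 -0-> S0 -0-> S2 -1-> S2 -1-> S2 -1-> S2 -0-> S6 -0-> S0 -1-> S3 -1-> S3 -1-> S3 -0-> S7 -0-> S6 -0-> S0 -0-> S2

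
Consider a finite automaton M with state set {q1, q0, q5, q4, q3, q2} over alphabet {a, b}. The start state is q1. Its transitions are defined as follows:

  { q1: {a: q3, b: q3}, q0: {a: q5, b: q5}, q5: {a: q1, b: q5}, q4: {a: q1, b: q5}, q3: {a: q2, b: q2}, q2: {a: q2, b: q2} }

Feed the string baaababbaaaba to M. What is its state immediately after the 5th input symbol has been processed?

q1 → q3 → q2 → q2 → q2 → q2
After 5 symbols: q2.

q2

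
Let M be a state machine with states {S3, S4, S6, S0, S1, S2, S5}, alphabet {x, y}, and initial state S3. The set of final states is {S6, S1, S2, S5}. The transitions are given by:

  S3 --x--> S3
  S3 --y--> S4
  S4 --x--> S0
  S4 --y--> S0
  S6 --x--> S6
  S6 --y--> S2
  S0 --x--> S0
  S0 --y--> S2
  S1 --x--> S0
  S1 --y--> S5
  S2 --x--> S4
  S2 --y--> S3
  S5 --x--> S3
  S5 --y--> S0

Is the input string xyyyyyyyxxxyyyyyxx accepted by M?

S3 → S3 → S4 → S0 → S2 → S3 → S4 → S0 → S2 → S4 → S0 → S0 → S2 → S3 → S4 → S0 → S2 → S4 → S0
End state S0 is not accepting.

No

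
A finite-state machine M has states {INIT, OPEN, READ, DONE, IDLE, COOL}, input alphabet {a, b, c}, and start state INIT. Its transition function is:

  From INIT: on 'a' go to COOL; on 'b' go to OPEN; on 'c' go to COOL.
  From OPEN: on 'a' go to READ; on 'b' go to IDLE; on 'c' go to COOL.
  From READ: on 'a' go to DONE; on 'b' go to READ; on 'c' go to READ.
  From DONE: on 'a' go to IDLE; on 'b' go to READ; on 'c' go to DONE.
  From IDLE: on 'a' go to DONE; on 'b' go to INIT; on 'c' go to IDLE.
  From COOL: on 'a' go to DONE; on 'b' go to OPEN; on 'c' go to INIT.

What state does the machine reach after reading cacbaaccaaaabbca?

start at INIT
read 'c': INIT → COOL
read 'a': COOL → DONE
read 'c': DONE → DONE
read 'b': DONE → READ
read 'a': READ → DONE
read 'a': DONE → IDLE
read 'c': IDLE → IDLE
read 'c': IDLE → IDLE
read 'a': IDLE → DONE
read 'a': DONE → IDLE
read 'a': IDLE → DONE
read 'a': DONE → IDLE
read 'b': IDLE → INIT
read 'b': INIT → OPEN
read 'c': OPEN → COOL
read 'a': COOL → DONE

DONE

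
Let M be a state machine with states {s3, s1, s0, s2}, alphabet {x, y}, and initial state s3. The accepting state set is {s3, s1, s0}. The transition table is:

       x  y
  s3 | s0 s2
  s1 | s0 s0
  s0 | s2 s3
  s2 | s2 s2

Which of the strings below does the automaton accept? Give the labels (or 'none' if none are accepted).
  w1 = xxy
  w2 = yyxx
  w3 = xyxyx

w1: s3 → s0 → s2 → s2  → end s2, rejected
w2: s3 → s2 → s2 → s2 → s2  → end s2, rejected
w3: s3 → s0 → s3 → s0 → s3 → s0  → end s0, accepted

w3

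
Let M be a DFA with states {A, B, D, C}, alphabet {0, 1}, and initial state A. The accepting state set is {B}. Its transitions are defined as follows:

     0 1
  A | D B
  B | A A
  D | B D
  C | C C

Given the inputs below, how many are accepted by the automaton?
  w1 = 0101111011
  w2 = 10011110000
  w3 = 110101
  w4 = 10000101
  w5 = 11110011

w1:
  start at A
  read '0': A → D
  read '1': D → D
  read '0': D → B
  read '1': B → A
  read '1': A → B
  read '1': B → A
  read '1': A → B
  read '0': B → A
  read '1': A → B
  read '1': B → A
  end A, rejected
w2:
  start at A
  read '1': A → B
  read '0': B → A
  read '0': A → D
  read '1': D → D
  read '1': D → D
  read '1': D → D
  read '1': D → D
  read '0': D → B
  read '0': B → A
  read '0': A → D
  read '0': D → B
  end B, accepted
w3:
  start at A
  read '1': A → B
  read '1': B → A
  read '0': A → D
  read '1': D → D
  read '0': D → B
  read '1': B → A
  end A, rejected
w4:
  start at A
  read '1': A → B
  read '0': B → A
  read '0': A → D
  read '0': D → B
  read '0': B → A
  read '1': A → B
  read '0': B → A
  read '1': A → B
  end B, accepted
w5:
  start at A
  read '1': A → B
  read '1': B → A
  read '1': A → B
  read '1': B → A
  read '0': A → D
  read '0': D → B
  read '1': B → A
  read '1': A → B
  end B, accepted

3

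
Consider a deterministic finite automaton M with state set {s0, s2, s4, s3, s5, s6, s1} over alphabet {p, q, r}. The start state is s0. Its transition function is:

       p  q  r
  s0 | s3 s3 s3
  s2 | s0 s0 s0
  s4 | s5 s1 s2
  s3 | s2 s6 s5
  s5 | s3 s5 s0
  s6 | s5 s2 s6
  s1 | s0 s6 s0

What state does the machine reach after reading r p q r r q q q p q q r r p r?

s0

start at s0
read 'r': s0 → s3
read 'p': s3 → s2
read 'q': s2 → s0
read 'r': s0 → s3
read 'r': s3 → s5
read 'q': s5 → s5
read 'q': s5 → s5
read 'q': s5 → s5
read 'p': s5 → s3
read 'q': s3 → s6
read 'q': s6 → s2
read 'r': s2 → s0
read 'r': s0 → s3
read 'p': s3 → s2
read 'r': s2 → s0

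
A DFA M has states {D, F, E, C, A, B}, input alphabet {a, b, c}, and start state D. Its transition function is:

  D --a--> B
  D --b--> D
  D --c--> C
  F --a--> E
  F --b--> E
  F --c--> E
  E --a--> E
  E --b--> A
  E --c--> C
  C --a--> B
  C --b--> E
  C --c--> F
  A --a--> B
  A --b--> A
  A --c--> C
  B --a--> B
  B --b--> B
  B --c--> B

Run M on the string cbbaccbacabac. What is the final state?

Trace: D -c-> C -b-> E -b-> A -a-> B -c-> B -c-> B -b-> B -a-> B -c-> B -a-> B -b-> B -a-> B -c-> B

B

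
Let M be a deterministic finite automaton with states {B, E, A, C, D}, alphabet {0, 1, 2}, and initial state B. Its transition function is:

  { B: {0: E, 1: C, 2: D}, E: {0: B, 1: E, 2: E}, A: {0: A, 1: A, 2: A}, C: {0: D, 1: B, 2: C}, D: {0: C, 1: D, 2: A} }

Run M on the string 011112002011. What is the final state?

Trace: B -0-> E -1-> E -1-> E -1-> E -1-> E -2-> E -0-> B -0-> E -2-> E -0-> B -1-> C -1-> B

B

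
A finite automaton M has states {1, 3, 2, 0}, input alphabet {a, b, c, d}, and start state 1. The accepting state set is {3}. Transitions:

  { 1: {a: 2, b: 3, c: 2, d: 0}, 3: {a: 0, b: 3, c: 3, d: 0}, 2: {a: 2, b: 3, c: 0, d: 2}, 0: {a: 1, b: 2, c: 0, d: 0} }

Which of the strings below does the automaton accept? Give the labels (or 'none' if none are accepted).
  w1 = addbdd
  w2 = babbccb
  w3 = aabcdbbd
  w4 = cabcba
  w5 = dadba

w2

w1: Trace: 1 -a-> 2 -d-> 2 -d-> 2 -b-> 3 -d-> 0 -d-> 0  → end 0, rejected
w2: Trace: 1 -b-> 3 -a-> 0 -b-> 2 -b-> 3 -c-> 3 -c-> 3 -b-> 3  → end 3, accepted
w3: Trace: 1 -a-> 2 -a-> 2 -b-> 3 -c-> 3 -d-> 0 -b-> 2 -b-> 3 -d-> 0  → end 0, rejected
w4: Trace: 1 -c-> 2 -a-> 2 -b-> 3 -c-> 3 -b-> 3 -a-> 0  → end 0, rejected
w5: Trace: 1 -d-> 0 -a-> 1 -d-> 0 -b-> 2 -a-> 2  → end 2, rejected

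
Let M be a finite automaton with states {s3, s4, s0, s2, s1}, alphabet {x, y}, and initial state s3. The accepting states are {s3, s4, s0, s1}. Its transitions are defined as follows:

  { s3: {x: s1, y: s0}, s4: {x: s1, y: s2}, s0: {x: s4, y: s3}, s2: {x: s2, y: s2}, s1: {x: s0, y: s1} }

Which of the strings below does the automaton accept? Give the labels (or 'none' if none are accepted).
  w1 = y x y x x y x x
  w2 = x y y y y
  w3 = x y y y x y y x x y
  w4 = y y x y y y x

w2, w3, w4

w1: s3 → s0 → s4 → s2 → s2 → s2 → s2 → s2 → s2  → end s2, rejected
w2: s3 → s1 → s1 → s1 → s1 → s1  → end s1, accepted
w3: s3 → s1 → s1 → s1 → s1 → s0 → s3 → s0 → s4 → s1 → s1  → end s1, accepted
w4: s3 → s0 → s3 → s1 → s1 → s1 → s1 → s0  → end s0, accepted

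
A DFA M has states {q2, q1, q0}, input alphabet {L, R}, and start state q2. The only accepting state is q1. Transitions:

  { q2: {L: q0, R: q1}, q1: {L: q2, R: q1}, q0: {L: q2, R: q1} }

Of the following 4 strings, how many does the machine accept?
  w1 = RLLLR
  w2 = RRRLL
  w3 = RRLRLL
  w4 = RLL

w1: Trace: q2 -R-> q1 -L-> q2 -L-> q0 -L-> q2 -R-> q1  → end q1, accepted
w2: Trace: q2 -R-> q1 -R-> q1 -R-> q1 -L-> q2 -L-> q0  → end q0, rejected
w3: Trace: q2 -R-> q1 -R-> q1 -L-> q2 -R-> q1 -L-> q2 -L-> q0  → end q0, rejected
w4: Trace: q2 -R-> q1 -L-> q2 -L-> q0  → end q0, rejected

1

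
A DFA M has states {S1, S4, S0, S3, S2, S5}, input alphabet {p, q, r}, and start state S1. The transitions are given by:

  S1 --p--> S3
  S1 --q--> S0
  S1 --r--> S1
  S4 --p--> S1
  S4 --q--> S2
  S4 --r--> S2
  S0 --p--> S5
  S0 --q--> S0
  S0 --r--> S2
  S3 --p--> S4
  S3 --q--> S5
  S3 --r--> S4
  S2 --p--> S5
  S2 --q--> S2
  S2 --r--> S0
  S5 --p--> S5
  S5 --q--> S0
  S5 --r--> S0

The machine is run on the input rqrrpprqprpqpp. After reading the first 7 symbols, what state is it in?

S0

S1 → S1 → S0 → S2 → S0 → S5 → S5 → S0
After 7 symbols: S0.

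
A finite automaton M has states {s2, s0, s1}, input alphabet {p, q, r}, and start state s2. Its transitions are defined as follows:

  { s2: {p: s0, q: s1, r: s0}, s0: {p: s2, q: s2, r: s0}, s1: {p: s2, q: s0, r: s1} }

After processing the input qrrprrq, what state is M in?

s2

start at s2
read 'q': s2 → s1
read 'r': s1 → s1
read 'r': s1 → s1
read 'p': s1 → s2
read 'r': s2 → s0
read 'r': s0 → s0
read 'q': s0 → s2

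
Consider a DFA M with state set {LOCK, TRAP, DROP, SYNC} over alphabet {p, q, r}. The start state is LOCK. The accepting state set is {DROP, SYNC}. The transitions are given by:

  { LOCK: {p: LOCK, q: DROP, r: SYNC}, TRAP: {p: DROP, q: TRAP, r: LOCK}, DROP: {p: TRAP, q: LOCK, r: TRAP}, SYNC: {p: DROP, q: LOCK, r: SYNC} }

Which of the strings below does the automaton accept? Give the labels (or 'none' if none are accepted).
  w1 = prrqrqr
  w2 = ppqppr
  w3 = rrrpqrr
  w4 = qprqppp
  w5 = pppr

w1, w3, w5

w1:
  start at LOCK
  read 'p': LOCK → LOCK
  read 'r': LOCK → SYNC
  read 'r': SYNC → SYNC
  read 'q': SYNC → LOCK
  read 'r': LOCK → SYNC
  read 'q': SYNC → LOCK
  read 'r': LOCK → SYNC
  end SYNC, accepted
w2:
  start at LOCK
  read 'p': LOCK → LOCK
  read 'p': LOCK → LOCK
  read 'q': LOCK → DROP
  read 'p': DROP → TRAP
  read 'p': TRAP → DROP
  read 'r': DROP → TRAP
  end TRAP, rejected
w3:
  start at LOCK
  read 'r': LOCK → SYNC
  read 'r': SYNC → SYNC
  read 'r': SYNC → SYNC
  read 'p': SYNC → DROP
  read 'q': DROP → LOCK
  read 'r': LOCK → SYNC
  read 'r': SYNC → SYNC
  end SYNC, accepted
w4:
  start at LOCK
  read 'q': LOCK → DROP
  read 'p': DROP → TRAP
  read 'r': TRAP → LOCK
  read 'q': LOCK → DROP
  read 'p': DROP → TRAP
  read 'p': TRAP → DROP
  read 'p': DROP → TRAP
  end TRAP, rejected
w5:
  start at LOCK
  read 'p': LOCK → LOCK
  read 'p': LOCK → LOCK
  read 'p': LOCK → LOCK
  read 'r': LOCK → SYNC
  end SYNC, accepted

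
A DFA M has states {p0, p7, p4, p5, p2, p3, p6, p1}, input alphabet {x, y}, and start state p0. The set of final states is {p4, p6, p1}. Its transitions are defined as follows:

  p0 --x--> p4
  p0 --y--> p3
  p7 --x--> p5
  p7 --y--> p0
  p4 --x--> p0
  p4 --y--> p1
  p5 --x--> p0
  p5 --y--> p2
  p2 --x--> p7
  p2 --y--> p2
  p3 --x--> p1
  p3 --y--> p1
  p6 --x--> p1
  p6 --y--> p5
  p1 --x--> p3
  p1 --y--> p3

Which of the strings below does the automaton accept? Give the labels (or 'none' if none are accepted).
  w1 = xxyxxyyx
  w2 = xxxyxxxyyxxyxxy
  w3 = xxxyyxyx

w1, w3

w1: p0 → p4 → p0 → p3 → p1 → p3 → p1 → p3 → p1  → end p1, accepted
w2: p0 → p4 → p0 → p4 → p1 → p3 → p1 → p3 → p1 → p3 → p1 → p3 → p1 → p3 → p1 → p3  → end p3, rejected
w3: p0 → p4 → p0 → p4 → p1 → p3 → p1 → p3 → p1  → end p1, accepted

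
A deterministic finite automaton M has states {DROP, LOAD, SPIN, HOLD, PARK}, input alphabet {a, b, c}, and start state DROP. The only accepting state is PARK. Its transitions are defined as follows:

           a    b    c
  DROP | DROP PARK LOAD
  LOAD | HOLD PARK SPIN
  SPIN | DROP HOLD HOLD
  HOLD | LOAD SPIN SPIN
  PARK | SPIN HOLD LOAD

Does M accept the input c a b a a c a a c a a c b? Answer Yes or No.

Yes

DROP → LOAD → HOLD → SPIN → DROP → DROP → LOAD → HOLD → LOAD → SPIN → DROP → DROP → LOAD → PARK
End state PARK is accepting.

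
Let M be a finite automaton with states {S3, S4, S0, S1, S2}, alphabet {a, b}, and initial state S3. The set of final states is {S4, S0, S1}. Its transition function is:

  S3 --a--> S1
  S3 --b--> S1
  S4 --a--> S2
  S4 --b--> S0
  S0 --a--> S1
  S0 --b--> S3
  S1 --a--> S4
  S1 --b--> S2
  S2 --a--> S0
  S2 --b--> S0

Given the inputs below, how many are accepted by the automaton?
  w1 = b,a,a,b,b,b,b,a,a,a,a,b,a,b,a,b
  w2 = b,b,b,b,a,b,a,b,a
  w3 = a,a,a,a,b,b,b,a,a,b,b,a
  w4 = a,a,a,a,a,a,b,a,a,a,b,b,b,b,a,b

w1: S3 → S1 → S4 → S2 → S0 → S3 → S1 → S2 → S0 → S1 → S4 → S2 → S0 → S1 → S2 → S0 → S3  → end S3, rejected
w2: S3 → S1 → S2 → S0 → S3 → S1 → S2 → S0 → S3 → S1  → end S1, accepted
w3: S3 → S1 → S4 → S2 → S0 → S3 → S1 → S2 → S0 → S1 → S2 → S0 → S1  → end S1, accepted
w4: S3 → S1 → S4 → S2 → S0 → S1 → S4 → S0 → S1 → S4 → S2 → S0 → S3 → S1 → S2 → S0 → S3  → end S3, rejected

2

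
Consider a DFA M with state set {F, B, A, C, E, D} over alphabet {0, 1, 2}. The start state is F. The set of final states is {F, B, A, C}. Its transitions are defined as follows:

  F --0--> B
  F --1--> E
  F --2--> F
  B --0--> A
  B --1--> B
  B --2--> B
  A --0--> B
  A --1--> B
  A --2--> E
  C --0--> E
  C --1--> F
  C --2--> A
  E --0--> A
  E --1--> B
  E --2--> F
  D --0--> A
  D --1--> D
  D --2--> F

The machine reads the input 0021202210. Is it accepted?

Yes

start at F
read '0': F → B
read '0': B → A
read '2': A → E
read '1': E → B
read '2': B → B
read '0': B → A
read '2': A → E
read '2': E → F
read '1': F → E
read '0': E → A
End state A is accepting.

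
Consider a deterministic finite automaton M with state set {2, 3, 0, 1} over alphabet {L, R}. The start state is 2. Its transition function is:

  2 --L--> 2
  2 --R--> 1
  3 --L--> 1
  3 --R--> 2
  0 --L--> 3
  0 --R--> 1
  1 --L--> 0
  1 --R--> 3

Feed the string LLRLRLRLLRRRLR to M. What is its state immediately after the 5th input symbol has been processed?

1

start at 2
read 'L': 2 → 2
read 'L': 2 → 2
read 'R': 2 → 1
read 'L': 1 → 0
read 'R': 0 → 1
After 5 symbols: 1.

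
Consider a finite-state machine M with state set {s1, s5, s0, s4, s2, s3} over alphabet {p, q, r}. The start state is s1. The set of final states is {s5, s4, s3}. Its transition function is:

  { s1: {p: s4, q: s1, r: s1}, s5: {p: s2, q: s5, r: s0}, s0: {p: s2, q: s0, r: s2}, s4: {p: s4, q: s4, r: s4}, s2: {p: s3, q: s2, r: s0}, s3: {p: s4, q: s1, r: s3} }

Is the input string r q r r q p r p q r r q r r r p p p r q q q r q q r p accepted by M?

Yes

s1 → s1 → s1 → s1 → s1 → s1 → s4 → s4 → s4 → s4 → s4 → s4 → s4 → s4 → s4 → s4 → s4 → s4 → s4 → s4 → s4 → s4 → s4 → s4 → s4 → s4 → s4 → s4
End state s4 is accepting.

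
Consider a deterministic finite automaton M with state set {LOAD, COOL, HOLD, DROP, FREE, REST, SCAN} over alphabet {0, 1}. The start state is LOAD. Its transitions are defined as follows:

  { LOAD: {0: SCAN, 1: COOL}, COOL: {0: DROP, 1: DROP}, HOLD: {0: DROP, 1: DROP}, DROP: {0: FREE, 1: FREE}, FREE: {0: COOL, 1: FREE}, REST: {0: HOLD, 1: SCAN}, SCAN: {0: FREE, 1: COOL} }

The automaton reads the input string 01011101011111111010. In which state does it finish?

start at LOAD
read '0': LOAD → SCAN
read '1': SCAN → COOL
read '0': COOL → DROP
read '1': DROP → FREE
read '1': FREE → FREE
read '1': FREE → FREE
read '0': FREE → COOL
read '1': COOL → DROP
read '0': DROP → FREE
read '1': FREE → FREE
read '1': FREE → FREE
read '1': FREE → FREE
read '1': FREE → FREE
read '1': FREE → FREE
read '1': FREE → FREE
read '1': FREE → FREE
read '1': FREE → FREE
read '0': FREE → COOL
read '1': COOL → DROP
read '0': DROP → FREE

FREE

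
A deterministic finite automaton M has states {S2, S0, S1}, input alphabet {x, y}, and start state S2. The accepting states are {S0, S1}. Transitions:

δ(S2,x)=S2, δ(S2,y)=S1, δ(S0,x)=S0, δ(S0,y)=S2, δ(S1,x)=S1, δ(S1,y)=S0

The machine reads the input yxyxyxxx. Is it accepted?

start at S2
read 'y': S2 → S1
read 'x': S1 → S1
read 'y': S1 → S0
read 'x': S0 → S0
read 'y': S0 → S2
read 'x': S2 → S2
read 'x': S2 → S2
read 'x': S2 → S2
End state S2 is not accepting.

No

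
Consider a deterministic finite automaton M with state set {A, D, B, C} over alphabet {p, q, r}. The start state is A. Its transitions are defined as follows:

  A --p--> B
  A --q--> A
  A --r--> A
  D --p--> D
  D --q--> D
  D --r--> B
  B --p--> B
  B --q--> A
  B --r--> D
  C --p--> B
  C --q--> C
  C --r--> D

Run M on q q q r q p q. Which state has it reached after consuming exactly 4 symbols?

Trace: A -q-> A -q-> A -q-> A -r-> A
After 4 symbols: A.

A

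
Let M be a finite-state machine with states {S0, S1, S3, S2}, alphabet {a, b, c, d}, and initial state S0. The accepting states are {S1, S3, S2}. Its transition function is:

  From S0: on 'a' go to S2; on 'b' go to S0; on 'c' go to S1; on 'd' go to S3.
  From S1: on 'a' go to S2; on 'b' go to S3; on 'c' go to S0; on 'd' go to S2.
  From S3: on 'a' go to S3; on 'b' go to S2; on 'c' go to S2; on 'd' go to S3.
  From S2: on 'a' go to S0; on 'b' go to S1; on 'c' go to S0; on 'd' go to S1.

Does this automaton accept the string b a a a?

start at S0
read 'b': S0 → S0
read 'a': S0 → S2
read 'a': S2 → S0
read 'a': S0 → S2
End state S2 is accepting.

Yes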